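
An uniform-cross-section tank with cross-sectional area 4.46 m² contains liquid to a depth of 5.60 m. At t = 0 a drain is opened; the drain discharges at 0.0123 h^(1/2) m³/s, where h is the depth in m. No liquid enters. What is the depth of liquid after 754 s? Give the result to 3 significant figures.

1.76 m

Volume balance on the tank: A dh/dt = −0.0123 √h.
∫ h^(−1/2) dh = −(0.0123/A) ∫ dt, giving 2√h = 2√h₀ − (0.0123/A) t.
√h = √5.60 − 0.0123·754/(2·4.46) = 2.3664 − 1.0397 = 1.3267.
h = 1.3267² = 1.7602 m.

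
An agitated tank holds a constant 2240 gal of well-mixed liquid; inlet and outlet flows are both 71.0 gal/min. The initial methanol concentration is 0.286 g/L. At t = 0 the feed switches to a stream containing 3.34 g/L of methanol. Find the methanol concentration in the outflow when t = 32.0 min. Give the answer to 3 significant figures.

2.23 g/L

Mass balance on the solute (V constant): V dC/dt = Q(C_in − C).
Time constant τ = V/Q = 2240/71.0 = 31.549 min.
Integrating: C(t) = C_in + (C₀ − C_in) e^(−t/τ).
C(32.0) = 3.34 + (0.286 − 3.34)·e^(−32.0/31.549) = 3.34 + (-3.0540)·0.36266 = 2.2324 g/L.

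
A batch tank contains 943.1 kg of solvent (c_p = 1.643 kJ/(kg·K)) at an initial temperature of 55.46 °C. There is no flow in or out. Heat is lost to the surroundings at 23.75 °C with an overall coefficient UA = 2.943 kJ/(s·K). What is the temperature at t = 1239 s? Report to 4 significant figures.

26.76 °C

Lumped-capacitance energy balance: M c_p dT/dt = UA(T_amb − T).
dT/dt = (T_ss − T)/τ with T_ss = T_amb = 23.7500 °C, τ = M c_p/UA = 943.1·1.643/2.943 = 526.508 s.
Integrating: T(t) = T_ss + (T₀ − T_ss) e^(−t/τ).
T(1239) = 23.7500 + (31.7100)·0.0950606 = 26.7644 °C.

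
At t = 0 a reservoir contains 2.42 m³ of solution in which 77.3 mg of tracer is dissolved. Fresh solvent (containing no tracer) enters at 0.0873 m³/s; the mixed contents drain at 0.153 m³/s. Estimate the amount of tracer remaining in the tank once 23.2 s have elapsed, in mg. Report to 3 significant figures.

7.64 mg

Let m(t) be the amount of tracer. Volume: V(t) = V₀ + (Q_in − Q_out) t = 2.42 − 0.065700 t; V(23.2) = 0.89576 m³.
Solute balance: dm/dt = 0 − Q_out C = −Q_out m/V(t).
Separate: dm/m = −Q_out dt/V(t) ⇒ ln(m/m₀) = −(Q_out/(Q_in−Q_out)) ln(V/V₀).
m = m₀ (V₀/V)^(Q_out/(Q_in−Q_out)) = 77.3 × (2.42/0.89576)^(-2.3288) = 7.6389 mg.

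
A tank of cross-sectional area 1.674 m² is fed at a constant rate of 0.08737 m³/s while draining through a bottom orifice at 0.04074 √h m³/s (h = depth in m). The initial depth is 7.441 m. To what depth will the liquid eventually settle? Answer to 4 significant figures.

Level balance: A dh/dt = 0.08737 − 0.04074 √h. Setting dh/dt = 0:
Q_in = 0.04074 √h_ss ⇒ √h_ss = 0.08737/0.04074 = 2.14458.
h_ss = 2.14458² = 4.59920 m. (Since h₀ = 7.441 m > h_ss, the level will fall toward this value.)

4.599 m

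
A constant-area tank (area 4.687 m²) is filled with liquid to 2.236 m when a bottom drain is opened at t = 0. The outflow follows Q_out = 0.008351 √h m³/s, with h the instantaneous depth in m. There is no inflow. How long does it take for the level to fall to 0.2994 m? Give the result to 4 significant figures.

With no inflow, A dh/dt = −0.008351 √h.
∫ h^(−1/2) dh = −(0.008351/A) ∫ dt, giving 2√h = 2√h₀ − (0.008351/A) t.
t = 2A(√h₀ − √h)/0.008351 = 2·4.687·(√2.236 − √0.2994)/0.008351
  = 9.37400 × (1.49533 − 0.547175) / 0.008351 = 1064.30 s.

1064 s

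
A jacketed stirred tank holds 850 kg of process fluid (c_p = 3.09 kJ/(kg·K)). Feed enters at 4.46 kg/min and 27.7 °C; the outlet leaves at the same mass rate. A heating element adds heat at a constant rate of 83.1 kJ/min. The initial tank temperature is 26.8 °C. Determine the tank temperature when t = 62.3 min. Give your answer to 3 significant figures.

M c_p dT/dt = ṁ c_p (T_in − T) + Q̇.
Rearrange: dT/dt = (T_ss − T)/τ with τ = M/ṁ = 190.58 min and T_ss = T_in + Q̇/(ṁ c_p) = 33.730 °C.
This is linear first-order; T(t) = T_ss + (T₀ − T_ss) e^(−t/τ).
T(62.3) = 33.730 + (-6.9299)·e^(−62.3/190.58) = 33.730 + (-6.9299)·0.72116 = 28.732 °C.

28.7 °C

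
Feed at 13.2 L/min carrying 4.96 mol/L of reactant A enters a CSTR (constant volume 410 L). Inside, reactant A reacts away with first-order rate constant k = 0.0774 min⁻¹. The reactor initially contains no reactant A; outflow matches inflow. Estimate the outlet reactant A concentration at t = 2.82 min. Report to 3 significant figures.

0.387 mol/L

V dC/dt = Q(C_in − C) − k V C.
dC/dt = (Q/V) C_in − (Q/V + k) C; effective rate a = Q/V + k = 0.032195 + 0.0774 = 0.10960 min⁻¹.
C_ss = Q C_in/(Q + kV) = 1.4571 mol/L; C(t) = C_ss + (C₀ − C_ss) e^(−a t).
C(2.82) = 1.4571 + (-1.4571)·e^(−0.10960·2.82) = 1.4571 + (-1.4571)·0.73414 = 0.38738 mol/L.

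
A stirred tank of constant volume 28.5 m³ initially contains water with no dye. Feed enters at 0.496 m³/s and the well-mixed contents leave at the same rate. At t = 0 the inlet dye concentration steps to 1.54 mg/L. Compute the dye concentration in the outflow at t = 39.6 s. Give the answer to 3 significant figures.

Species balance on the tank: V dC/dt = Q(C_in − C).
So dC/dt = (C_in − C)/τ with τ = V/Q = 28.5/0.496 = 57.460 s.
Solution: C(t) = C_in + (C₀ − C_in) e^(−t/τ).
C(39.6) = 1.54 + (0 − 1.54)·e^(−39.6/57.460) = 1.54 + (-1.5400)·0.50199 = 0.76694 mg/L.

0.767 mg/L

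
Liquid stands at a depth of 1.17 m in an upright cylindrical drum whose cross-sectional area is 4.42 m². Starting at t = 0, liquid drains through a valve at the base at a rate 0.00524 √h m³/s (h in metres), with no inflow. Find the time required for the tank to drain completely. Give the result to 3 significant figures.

1820 s

With no inflow, A dh/dt = −0.00524 √h.
This is separable: 2 d(√h)/dt = −0.00524/A, so √h = √h₀ − (0.00524/(2A)) t.
Set h = 0: 2√h₀ = (0.00524/A) t_empty ⇒ t_empty = 2A√h₀/0.00524.
t_empty = 2·4.42·√1.17/0.00524 = 8.8400·1.0817/0.00524 = 1824.8 s.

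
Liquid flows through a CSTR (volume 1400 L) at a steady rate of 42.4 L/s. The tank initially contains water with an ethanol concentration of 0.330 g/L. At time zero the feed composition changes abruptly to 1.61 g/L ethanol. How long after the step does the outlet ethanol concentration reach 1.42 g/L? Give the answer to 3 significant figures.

63.0 s

Species balance: V dC/dt = Q(C_in − C) ⇒ τ = V/Q = 33.019 s.
C(t) = C_in + (C₀ − C_in) e^(−t/τ). Set C = 1.42 and solve for t:
e^(−t/τ) = (C − C_in)/(C₀ − C_in) = (1.42 − 1.61)/(0.330 − 1.61) = 0.14844
t = −τ ln(…) = 33.019 × 1.9076 = 62.987 s.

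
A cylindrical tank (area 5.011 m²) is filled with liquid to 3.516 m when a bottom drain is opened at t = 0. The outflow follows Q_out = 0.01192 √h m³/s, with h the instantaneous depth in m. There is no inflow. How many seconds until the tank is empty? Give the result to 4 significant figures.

1577 s

With no inflow, A dh/dt = −0.01192 √h.
This is separable: 2 d(√h)/dt = −0.01192/A, so √h = √h₀ − (0.01192/(2A)) t.
Tank is empty when √h = 0: t_empty = 2A√h₀/0.01192.
t_empty = 2·5.011·√3.516/0.01192 = 10.0220·1.87510/0.01192 = 1576.53 s.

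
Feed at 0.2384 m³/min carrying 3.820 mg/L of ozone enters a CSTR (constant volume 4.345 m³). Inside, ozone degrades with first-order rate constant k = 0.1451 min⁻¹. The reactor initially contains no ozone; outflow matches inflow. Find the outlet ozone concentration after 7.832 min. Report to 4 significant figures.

0.8292 mg/L

Accumulation = in − out − consumed: V dC/dt = Q C_in − Q C − k V C.
This is linear with rate a = Q/V + k = 0.199968 min⁻¹.
C_ss = Q C_in/(Q + kV) = 1.04814 mg/L; C(t) = C_ss + (C₀ − C_ss) e^(−a t).
C(7.832) = 1.04814 + (-1.04814)·e^(−0.199968·7.832) = 1.04814 + (-1.04814)·0.208848 = 0.829239 mg/L.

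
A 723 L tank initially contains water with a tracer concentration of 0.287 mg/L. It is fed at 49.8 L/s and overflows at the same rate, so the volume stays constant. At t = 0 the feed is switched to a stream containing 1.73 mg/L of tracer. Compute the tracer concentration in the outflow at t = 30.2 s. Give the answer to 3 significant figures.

Transient balance on the dissolved component: V dC/dt = Q(C_in − C).
So dC/dt = (C_in − C)/τ with τ = V/Q = 723/49.8 = 14.518 s.
Integrating: C(t) = C_in + (C₀ − C_in) e^(−t/τ).
C(30.2) = 1.73 + (0.287 − 1.73)·e^(−30.2/14.518) = 1.73 + (-1.4430)·0.12491 = 1.5498 mg/L.

1.55 mg/L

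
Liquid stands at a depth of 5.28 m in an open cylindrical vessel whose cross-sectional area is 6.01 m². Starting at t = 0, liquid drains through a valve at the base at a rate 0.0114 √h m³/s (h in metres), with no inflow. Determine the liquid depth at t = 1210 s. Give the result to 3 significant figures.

Accumulation of liquid (constant cross-section A): A dh/dt = −0.0114 √h.
∫ h^(−1/2) dh = −(0.0114/A) ∫ dt, giving 2√h = 2√h₀ − (0.0114/A) t.
√h = √5.28 − 0.0114·1210/(2·6.01) = 2.2978 − 1.1476 = 1.1502.
h = 1.1502² = 1.3230 m.

1.32 m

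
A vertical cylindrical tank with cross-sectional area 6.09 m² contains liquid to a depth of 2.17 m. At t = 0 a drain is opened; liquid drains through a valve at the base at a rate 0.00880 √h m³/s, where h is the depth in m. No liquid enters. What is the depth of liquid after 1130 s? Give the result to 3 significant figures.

0.431 m

A dh/dt = −Q_out = −0.00880 √h.
This is separable: 2 d(√h)/dt = −0.00880/A, so √h = √h₀ − (0.00880/(2A)) t.
√h = √2.17 − 0.00880·1130/(2·6.09) = 1.4731 − 0.81642 = 0.65667.
h = 0.65667² = 0.43122 m.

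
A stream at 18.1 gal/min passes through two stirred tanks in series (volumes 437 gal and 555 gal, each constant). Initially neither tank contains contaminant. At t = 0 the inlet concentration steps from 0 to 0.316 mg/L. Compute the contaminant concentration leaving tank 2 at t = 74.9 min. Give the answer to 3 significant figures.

Time constants: τᵢ = Vᵢ/Q for each well-mixed tank.
τ₁ = 437/18.1 = 24.144 min; τ₂ = 555/18.1 = 30.663 min.
Tank 1: C₁ = C_in(1 − e^(−t/τ₁)). Tank 2 (τ₁ ≠ τ₂): C₂ = C_in[1 − (τ₁ e^(−t/τ₁) − τ₂ e^(−t/τ₂))/(τ₁ − τ₂)].
At t = 74.9: e^(−t/τ₁) = 0.044947, e^(−t/τ₂) = 0.086927.
C₂ = 0.316·[1 − (24.144·0.044947 − 30.663·0.086927)/(-6.5193)] = 0.316·0.75760 = 0.23940 mg/L.

0.239 mg/L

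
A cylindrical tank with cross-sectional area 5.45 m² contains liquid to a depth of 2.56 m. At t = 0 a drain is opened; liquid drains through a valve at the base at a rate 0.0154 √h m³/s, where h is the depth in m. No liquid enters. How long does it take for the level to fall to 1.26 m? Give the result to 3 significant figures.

338 s

Accumulation of liquid (constant cross-section A): A dh/dt = −0.0154 √h.
Separate and integrate: 2(√h − √h₀) = −(0.0154/A) t.
t = 2A(√h₀ − √h)/0.0154 = 2·5.45·(√2.56 − √1.26)/0.0154
  = 10.900 × (1.6000 − 1.1225) / 0.0154 = 337.97 s.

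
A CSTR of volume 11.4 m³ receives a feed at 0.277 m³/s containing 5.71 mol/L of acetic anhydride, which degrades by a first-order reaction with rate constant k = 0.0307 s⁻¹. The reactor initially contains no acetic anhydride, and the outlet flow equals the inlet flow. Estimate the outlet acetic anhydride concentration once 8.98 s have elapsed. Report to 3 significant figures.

Accumulation = in − out − consumed: V dC/dt = Q C_in − Q C − k V C.
dC/dt = (Q/V) C_in − (Q/V + k) C; effective rate a = Q/V + k = 0.024298 + 0.0307 = 0.054998 s⁻¹.
C_ss = Q C_in/(Q + kV) = 2.5227 mol/L; C(t) = C_ss + (C₀ − C_ss) e^(−a t).
C(8.98) = 2.5227 + (-2.5227)·e^(−0.054998·8.98) = 2.5227 + (-2.5227)·0.61025 = 0.98321 mol/L.

0.983 mol/L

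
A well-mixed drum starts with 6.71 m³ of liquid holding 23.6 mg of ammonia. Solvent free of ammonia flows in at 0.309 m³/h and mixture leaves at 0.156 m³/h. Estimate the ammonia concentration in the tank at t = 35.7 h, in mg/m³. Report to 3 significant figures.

1.06 mg/m³

Let m(t) be the amount of ammonia. Volume: V(t) = V₀ + (Q_in − Q_out) t = 6.71 + 0.15300 t; V(35.7) = 12.172 m³.
Solute balance: dm/dt = 0 − Q_out C = −Q_out m/V(t).
Separate: dm/m = −Q_out dt/V(t) ⇒ ln(m/m₀) = −(Q_out/(Q_in−Q_out)) ln(V/V₀).
m = m₀ (V₀/V)^(Q_out/(Q_in−Q_out)) = 23.6 × (6.71/12.172)^(1.0196) = 12.859 mg.
C = m/V = 12.859/12.172 = 1.0564 mg/m³.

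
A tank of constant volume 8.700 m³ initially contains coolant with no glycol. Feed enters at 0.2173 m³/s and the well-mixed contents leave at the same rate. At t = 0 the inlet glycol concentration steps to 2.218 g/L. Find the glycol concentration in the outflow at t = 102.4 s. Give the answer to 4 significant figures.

Transient balance on the dissolved component: V dC/dt = Q(C_in − C).
Rewrite as dC/dt + C/τ = C_in/τ, τ = V/Q = 40.0368 s.
This is linear first-order; C(t) = C_in + (C₀ − C_in) e^(−t/τ).
C(102.4) = 2.218 + (0 − 2.218)·e^(−102.4/40.0368) = 2.218 + (-2.21800)·0.0774869 = 2.04613 g/L.

2.046 g/L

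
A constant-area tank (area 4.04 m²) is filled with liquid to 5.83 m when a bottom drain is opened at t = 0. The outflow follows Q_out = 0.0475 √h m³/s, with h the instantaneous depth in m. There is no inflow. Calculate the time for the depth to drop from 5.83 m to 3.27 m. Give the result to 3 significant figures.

103 s

With no inflow, A dh/dt = −0.0475 √h.
This is separable: 2 d(√h)/dt = −0.0475/A, so √h = √h₀ − (0.0475/(2A)) t.
t = 2A(√h₀ − √h)/0.0475 = 2·4.04·(√5.83 − √3.27)/0.0475
  = 8.0800 × (2.4145 − 1.8083) / 0.0475 = 103.12 s.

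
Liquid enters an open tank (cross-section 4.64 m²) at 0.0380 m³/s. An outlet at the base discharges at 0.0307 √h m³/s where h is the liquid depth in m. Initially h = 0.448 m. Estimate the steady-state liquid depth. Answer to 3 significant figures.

1.53 m

A dh/dt = Q_in − 0.0307 √h. Steady state requires inflow = outflow:
Q_in = 0.0307 √h_ss ⇒ √h_ss = 0.0380/0.0307 = 1.2378.
h_ss = 1.2378² = 1.5321 m. (Since h₀ = 0.448 m < h_ss, the level will rise toward this value.)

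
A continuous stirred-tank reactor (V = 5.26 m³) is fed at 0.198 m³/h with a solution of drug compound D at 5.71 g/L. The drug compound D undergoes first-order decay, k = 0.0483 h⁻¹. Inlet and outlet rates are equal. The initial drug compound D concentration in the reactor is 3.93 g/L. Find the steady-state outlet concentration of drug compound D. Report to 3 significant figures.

Accumulation = in − out − consumed: V dC/dt = Q C_in − Q C − k V C.
At steady state: 0 = Q C_in − (Q + kV) C_ss, so C_ss = Q C_in/(Q + kV).
C_ss = 0.198·5.71/(0.198 + 0.0483·5.26) = 1.1306/0.45206 = 2.5010 g/L.

2.50 g/L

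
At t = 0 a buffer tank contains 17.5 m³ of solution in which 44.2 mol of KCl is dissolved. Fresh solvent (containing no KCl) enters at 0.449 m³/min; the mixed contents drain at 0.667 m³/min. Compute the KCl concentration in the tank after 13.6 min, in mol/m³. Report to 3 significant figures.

Let m(t) be the amount of KCl. Volume: V(t) = V₀ + (Q_in − Q_out) t = 17.5 − 0.21800 t; V(13.6) = 14.535 m³.
No KCl enters, so dm/dt = −Q_out · (m/V).
dm/m = −Q_out dt/(V₀ − 0.21800 t); integrating gives ln(m/m₀) = −(Q_out/(Q_in−Q_out)) ln(V/V₀).
m = m₀ (V₀/V)^(Q_out/(Q_in−Q_out)) = 44.2 × (17.5/14.535)^(-3.0596) = 25.047 mol.
C = m/V = 25.047/14.535 = 1.7232 mol/m³.

1.72 mol/m³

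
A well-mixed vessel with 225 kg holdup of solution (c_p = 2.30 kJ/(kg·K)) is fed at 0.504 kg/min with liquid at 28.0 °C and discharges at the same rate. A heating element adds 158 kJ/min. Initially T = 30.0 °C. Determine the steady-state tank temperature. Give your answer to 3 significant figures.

M c_p dT/dt = ṁ c_p (T_in − T) + Q̇.
At steady state dT/dt = 0 ⇒ T_ss = T_in + Q̇/(ṁ c_p) = 28.0 + 158/(0.504·2.30) = 164.30 °C.

164 °C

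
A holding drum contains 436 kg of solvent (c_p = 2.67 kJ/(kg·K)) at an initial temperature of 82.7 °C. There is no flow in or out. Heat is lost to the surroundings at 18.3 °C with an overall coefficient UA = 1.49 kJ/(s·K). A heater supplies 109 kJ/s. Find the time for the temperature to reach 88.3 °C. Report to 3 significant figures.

798 s

Unsteady energy balance on the tank contents: M c_p dT/dt = −UA(T − T_amb) + Q̇.
τ = M c_p/UA = 781.29 s; T_ss = T_amb + Q̇/UA = 18.3 + 109/1.49 = 91.454 °C.
T(t) = T_ss + (T₀ − T_ss)e^(−t/τ); set T = 88.3:
t = −τ ln[(T − T_ss)/(T₀ − T_ss)] = −781.29 · ln(0.36032) = 797.51 s.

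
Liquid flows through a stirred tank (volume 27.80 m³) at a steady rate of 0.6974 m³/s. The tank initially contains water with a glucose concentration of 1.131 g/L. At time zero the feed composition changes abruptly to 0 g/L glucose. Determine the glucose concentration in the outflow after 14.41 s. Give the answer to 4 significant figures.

0.7879 g/L

Transient balance on the dissolved component: V dC/dt = Q(C_in − C).
Rewrite as dC/dt + C/τ = C_in/τ, τ = V/Q = 39.8623 s.
Integrating: C(t) = C_in + (C₀ − C_in) e^(−t/τ).
C(14.41) = 0 + (1.131 − 0)·e^(−14.41/39.8623) = 0 + (1.13100)·0.696635 = 0.787894 g/L.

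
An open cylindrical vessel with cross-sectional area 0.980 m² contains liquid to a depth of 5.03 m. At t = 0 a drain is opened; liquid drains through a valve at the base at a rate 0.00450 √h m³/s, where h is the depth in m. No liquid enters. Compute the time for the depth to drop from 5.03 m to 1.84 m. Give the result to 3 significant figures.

386 s

A dh/dt = −Q_out = −0.00450 √h.
∫ h^(−1/2) dh = −(0.00450/A) ∫ dt, giving 2√h = 2√h₀ − (0.00450/A) t.
t = 2A(√h₀ − √h)/0.00450 = 2·0.980·(√5.03 − √1.84)/0.00450
  = 1.9600 × (2.2428 − 1.3565) / 0.00450 = 386.03 s.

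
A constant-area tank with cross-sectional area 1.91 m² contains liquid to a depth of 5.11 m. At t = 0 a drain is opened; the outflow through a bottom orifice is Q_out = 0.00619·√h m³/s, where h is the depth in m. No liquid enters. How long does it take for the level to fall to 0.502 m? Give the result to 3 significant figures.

958 s

A dh/dt = −Q_out = −0.00619 √h.
Separate and integrate: 2(√h − √h₀) = −(0.00619/A) t.
t = 2A(√h₀ − √h)/0.00619 = 2·1.91·(√5.11 − √0.502)/0.00619
  = 3.8200 × (2.2605 − 0.70852) / 0.00619 = 957.78 s.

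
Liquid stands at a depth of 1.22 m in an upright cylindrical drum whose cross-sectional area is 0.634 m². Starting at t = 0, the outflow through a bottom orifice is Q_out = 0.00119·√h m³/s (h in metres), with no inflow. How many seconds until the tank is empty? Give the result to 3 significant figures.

Accumulation of liquid (constant cross-section A): A dh/dt = −0.00119 √h.
∫ h^(−1/2) dh = −(0.00119/A) ∫ dt, giving 2√h = 2√h₀ − (0.00119/A) t.
Tank is empty when √h = 0: t_empty = 2A√h₀/0.00119.
t_empty = 2·0.634·√1.22/0.00119 = 1.2680·1.1045/0.00119 = 1176.9 s.

1180 s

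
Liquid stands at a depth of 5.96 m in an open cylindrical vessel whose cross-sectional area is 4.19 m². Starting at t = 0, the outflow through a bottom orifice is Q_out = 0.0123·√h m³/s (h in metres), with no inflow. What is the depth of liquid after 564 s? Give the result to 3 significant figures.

With no inflow, A dh/dt = −0.0123 √h.
This is separable: 2 d(√h)/dt = −0.0123/A, so √h = √h₀ − (0.0123/(2A)) t.
√h = √5.96 − 0.0123·564/(2·4.19) = 2.4413 − 0.82783 = 1.6135.
h = 1.6135² = 2.6033 m.

2.60 m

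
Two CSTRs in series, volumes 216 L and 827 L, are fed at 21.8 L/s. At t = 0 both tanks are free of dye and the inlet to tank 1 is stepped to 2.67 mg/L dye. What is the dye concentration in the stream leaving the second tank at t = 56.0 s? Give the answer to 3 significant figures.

Each tank obeys Vᵢ dCᵢ/dt = Q(Cᵢ₋₁ − Cᵢ), so τᵢ = Vᵢ/Q.
τ₁ = 216/21.8 = 9.9083 s; τ₂ = 827/21.8 = 37.936 s.
Solving the cascade with C₁(0)=C₂(0)=0 gives C₂(t) = C_in[1 − (τ₁ e^(−t/τ₁) − τ₂ e^(−t/τ₂))/(τ₁ − τ₂)].
At t = 56.0: e^(−t/τ₁) = 0.0035110, e^(−t/τ₂) = 0.22851.
C₂ = 2.67·[1 − (9.9083·0.0035110 − 37.936·0.22851)/(-28.028)] = 2.67·0.69195 = 1.8475 mg/L.

1.85 mg/L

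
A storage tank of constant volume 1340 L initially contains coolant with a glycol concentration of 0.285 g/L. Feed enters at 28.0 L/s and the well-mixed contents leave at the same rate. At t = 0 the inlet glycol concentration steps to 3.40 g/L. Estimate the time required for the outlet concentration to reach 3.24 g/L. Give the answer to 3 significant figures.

142 s

Species balance: V dC/dt = Q(C_in − C) ⇒ τ = V/Q = 47.857 s.
C(t) = C_in + (C₀ − C_in) e^(−t/τ). Set C = 3.24 and solve for t:
e^(−t/τ) = (C − C_in)/(C₀ − C_in) = (3.24 − 3.40)/(0.285 − 3.40) = 0.051364
t = −τ ln(…) = 47.857 × 2.9688 = 142.08 s.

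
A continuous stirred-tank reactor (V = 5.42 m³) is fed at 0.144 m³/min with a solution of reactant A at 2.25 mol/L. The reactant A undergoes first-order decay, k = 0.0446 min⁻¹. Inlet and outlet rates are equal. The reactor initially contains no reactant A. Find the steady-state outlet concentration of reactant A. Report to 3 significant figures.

Accumulation = in − out − consumed: V dC/dt = Q C_in − Q C − k V C.
At steady state: 0 = Q C_in − (Q + kV) C_ss, so C_ss = Q C_in/(Q + kV).
C_ss = 0.144·2.25/(0.144 + 0.0446·5.42) = 0.32400/0.38573 = 0.83996 mol/L.

0.840 mol/L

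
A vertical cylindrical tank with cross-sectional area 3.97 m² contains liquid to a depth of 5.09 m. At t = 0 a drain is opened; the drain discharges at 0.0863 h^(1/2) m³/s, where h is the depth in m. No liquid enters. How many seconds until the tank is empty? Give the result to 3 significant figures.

208 s

Mass balance (ρ constant): A dh/dt = −0.0863 √h.
∫ h^(−1/2) dh = −(0.0863/A) ∫ dt, giving 2√h = 2√h₀ − (0.0863/A) t.
Tank is empty when √h = 0: t_empty = 2A√h₀/0.0863.
t_empty = 2·3.97·√5.09/0.0863 = 7.9400·2.2561/0.0863 = 207.57 s.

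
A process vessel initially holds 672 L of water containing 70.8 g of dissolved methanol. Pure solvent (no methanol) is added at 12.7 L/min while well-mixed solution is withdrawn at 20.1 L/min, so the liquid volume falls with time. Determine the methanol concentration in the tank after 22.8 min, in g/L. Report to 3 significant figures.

0.0641 g/L

Let m(t) be the amount of methanol. Volume: V(t) = V₀ + (Q_in − Q_out) t = 672 − 7.4000 t; V(22.8) = 503.28 L.
No methanol enters, so dm/dt = −Q_out · (m/V).
Separate: dm/m = −Q_out dt/V(t) ⇒ ln(m/m₀) = −(Q_out/(Q_in−Q_out)) ln(V/V₀).
m = m₀ (V₀/V)^(Q_out/(Q_in−Q_out)) = 70.8 × (672/503.28)^(-2.7162) = 32.284 g.
C = m/V = 32.284/503.28 = 0.064147 g/L.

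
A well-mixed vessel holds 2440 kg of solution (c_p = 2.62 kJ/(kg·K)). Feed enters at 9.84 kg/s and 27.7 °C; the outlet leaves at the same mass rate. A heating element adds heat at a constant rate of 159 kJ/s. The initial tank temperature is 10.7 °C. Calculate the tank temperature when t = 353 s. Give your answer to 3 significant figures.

Energy balance: M c_p dT/dt = ṁ c_p (T_in − T) + 159.
Rearrange: dT/dt = (T_ss − T)/τ with τ = M/ṁ = 247.97 s and T_ss = T_in + Q̇/(ṁ c_p) = 33.867 °C.
Solution: T(t) = T_ss + (T₀ − T_ss) e^(−t/τ).
T(353) = 33.867 + (-23.167)·e^(−353/247.97) = 33.867 + (-23.167)·0.24085 = 28.287 °C.

28.3 °C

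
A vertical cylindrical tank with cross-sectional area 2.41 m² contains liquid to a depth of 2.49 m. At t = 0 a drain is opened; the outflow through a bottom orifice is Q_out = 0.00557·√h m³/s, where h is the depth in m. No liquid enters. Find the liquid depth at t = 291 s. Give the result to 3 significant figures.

1.54 m

A dh/dt = −Q_out = −0.00557 √h.
This is separable: 2 d(√h)/dt = −0.00557/A, so √h = √h₀ − (0.00557/(2A)) t.
√h = √2.49 − 0.00557·291/(2·2.41) = 1.5780 − 0.33628 = 1.2417.
h = 1.2417² = 1.5418 m.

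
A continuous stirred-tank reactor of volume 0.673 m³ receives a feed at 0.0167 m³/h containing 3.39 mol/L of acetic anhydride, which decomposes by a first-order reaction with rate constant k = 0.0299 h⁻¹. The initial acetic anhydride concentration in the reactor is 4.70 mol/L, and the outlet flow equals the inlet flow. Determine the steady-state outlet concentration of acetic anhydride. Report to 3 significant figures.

V dC/dt = Q(C_in − C) − k V C.
At steady state: 0 = Q C_in − (Q + kV) C_ss, so C_ss = Q C_in/(Q + kV).
C_ss = 0.0167·3.39/(0.0167 + 0.0299·0.673) = 0.056613/0.036823 = 1.5374 mol/L.

1.54 mol/L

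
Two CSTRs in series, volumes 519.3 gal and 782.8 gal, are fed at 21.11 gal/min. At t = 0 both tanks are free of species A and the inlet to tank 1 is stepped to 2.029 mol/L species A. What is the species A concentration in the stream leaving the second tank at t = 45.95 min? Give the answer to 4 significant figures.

Time constants: τᵢ = Vᵢ/Q for each well-mixed tank.
τ₁ = 519.3/21.11 = 24.5997 min; τ₂ = 782.8/21.11 = 37.0820 min.
Solving the cascade with C₁(0)=C₂(0)=0 gives C₂(t) = C_in[1 − (τ₁ e^(−t/τ₁) − τ₂ e^(−t/τ₂))/(τ₁ − τ₂)].
At t = 45.95: e^(−t/τ₁) = 0.154446, e^(−t/τ₂) = 0.289631.
C₂ = 2.029·[1 − (24.5997·0.154446 − 37.0820·0.289631)/(-12.4822)] = 2.029·0.443950 = 0.900775 mol/L.

0.9008 mol/L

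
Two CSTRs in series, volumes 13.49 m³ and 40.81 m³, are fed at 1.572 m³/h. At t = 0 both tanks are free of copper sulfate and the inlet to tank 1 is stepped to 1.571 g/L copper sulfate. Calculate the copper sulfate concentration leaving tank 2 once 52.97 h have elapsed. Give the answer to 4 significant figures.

1.268 g/L

Each tank obeys Vᵢ dCᵢ/dt = Q(Cᵢ₋₁ − Cᵢ), so τᵢ = Vᵢ/Q.
τ₁ = 13.49/1.572 = 8.58142 h; τ₂ = 40.81/1.572 = 25.9606 h.
Tank 1: C₁ = C_in(1 − e^(−t/τ₁)). Tank 2 (τ₁ ≠ τ₂): C₂ = C_in[1 − (τ₁ e^(−t/τ₁) − τ₂ e^(−t/τ₂))/(τ₁ − τ₂)].
At t = 52.97: e^(−t/τ₁) = 0.00208573, e^(−t/τ₂) = 0.129976.
C₂ = 1.571·[1 − (8.58142·0.00208573 − 25.9606·0.129976)/(-17.3791)] = 1.571·0.806874 = 1.26760 g/L.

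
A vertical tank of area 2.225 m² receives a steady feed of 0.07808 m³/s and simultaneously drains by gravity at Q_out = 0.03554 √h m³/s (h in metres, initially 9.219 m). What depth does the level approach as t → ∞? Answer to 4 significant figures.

4.827 m

A dh/dt = Q_in − 0.03554 √h. Steady state requires inflow = outflow:
Q_in = 0.03554 √h_ss ⇒ √h_ss = 0.07808/0.03554 = 2.19696.
h_ss = 2.19696² = 4.82664 m. (Since h₀ = 9.219 m > h_ss, the level will fall toward this value.)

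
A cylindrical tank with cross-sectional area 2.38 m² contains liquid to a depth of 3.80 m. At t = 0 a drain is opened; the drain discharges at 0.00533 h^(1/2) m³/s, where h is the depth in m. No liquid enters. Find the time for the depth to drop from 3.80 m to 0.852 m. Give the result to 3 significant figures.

With no inflow, A dh/dt = −0.00533 √h.
Separate and integrate: 2(√h − √h₀) = −(0.00533/A) t.
t = 2A(√h₀ − √h)/0.00533 = 2·2.38·(√3.80 − √0.852)/0.00533
  = 4.7600 × (1.9494 − 0.92304) / 0.00533 = 916.56 s.

917 s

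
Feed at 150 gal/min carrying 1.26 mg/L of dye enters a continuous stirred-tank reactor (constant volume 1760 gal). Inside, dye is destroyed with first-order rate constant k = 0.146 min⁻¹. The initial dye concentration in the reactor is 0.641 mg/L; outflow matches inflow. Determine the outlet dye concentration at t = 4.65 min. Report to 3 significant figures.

0.525 mg/L

V dC/dt = Q(C_in − C) − k V C.
dC/dt = (Q/V) C_in − (Q/V + k) C; effective rate a = Q/V + k = 0.085227 + 0.146 = 0.23123 min⁻¹.
C_ss = Q C_in/(Q + kV) = 0.46442 mg/L; C(t) = C_ss + (C₀ − C_ss) e^(−a t).
C(4.65) = 0.46442 + (0.17658)·e^(−0.23123·4.65) = 0.46442 + (0.17658)·0.34123 = 0.52467 mg/L.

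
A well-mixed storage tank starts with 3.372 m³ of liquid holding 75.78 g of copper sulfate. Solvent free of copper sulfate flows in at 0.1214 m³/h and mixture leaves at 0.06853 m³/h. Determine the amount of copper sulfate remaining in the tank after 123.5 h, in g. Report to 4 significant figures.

18.76 g

Let m(t) be the amount of copper sulfate. Volume: V(t) = V₀ + (Q_in − Q_out) t = 3.372 + 0.0528700 t; V(123.5) = 9.90144 m³.
Solute balance: dm/dt = 0 − Q_out C = −Q_out m/V(t).
dm/m = −Q_out dt/(V₀ + 0.0528700 t); integrating gives ln(m/m₀) = −(Q_out/(Q_in−Q_out)) ln(V/V₀).
m = m₀ (V₀/V)^(Q_out/(Q_in−Q_out)) = 75.78 × (3.372/9.90144)^(1.29620) = 18.7577 g.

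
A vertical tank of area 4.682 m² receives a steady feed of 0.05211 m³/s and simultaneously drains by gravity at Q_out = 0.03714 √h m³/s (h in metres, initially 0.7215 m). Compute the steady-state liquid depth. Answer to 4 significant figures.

1.969 m

Mass balance (ρ constant): A dh/dt = Q_in − 0.03714 √h. At steady state dh/dt = 0:
Q_in = 0.03714 √h_ss ⇒ √h_ss = 0.05211/0.03714 = 1.40307.
h_ss = 1.40307² = 1.96860 m. (Since h₀ = 0.7215 m < h_ss, the level will rise toward this value.)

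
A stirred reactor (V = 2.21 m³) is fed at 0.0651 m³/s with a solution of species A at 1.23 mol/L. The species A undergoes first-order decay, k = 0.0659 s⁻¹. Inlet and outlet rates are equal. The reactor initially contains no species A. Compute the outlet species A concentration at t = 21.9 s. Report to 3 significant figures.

0.333 mol/L

V dC/dt = Q(C_in − C) − k V C.
dC/dt = (Q/V) C_in − (Q/V + k) C; effective rate a = Q/V + k = 0.029457 + 0.0659 = 0.095357 s⁻¹.
C_ss = Q C_in/(Q + kV) = 0.37996 mol/L; C(t) = C_ss + (C₀ − C_ss) e^(−a t).
C(21.9) = 0.37996 + (-0.37996)·e^(−0.095357·21.9) = 0.37996 + (-0.37996)·0.12390 = 0.33289 mol/L.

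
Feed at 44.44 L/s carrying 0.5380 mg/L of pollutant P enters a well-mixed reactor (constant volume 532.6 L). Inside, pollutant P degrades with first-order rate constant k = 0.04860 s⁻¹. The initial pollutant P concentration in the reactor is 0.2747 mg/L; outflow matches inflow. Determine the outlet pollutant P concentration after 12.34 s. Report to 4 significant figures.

0.3272 mg/L

V dC/dt = Q(C_in − C) − k V C.
dC/dt = (Q/V) C_in − (Q/V + k) C; effective rate a = Q/V + k = 0.0834397 + 0.04860 = 0.132040 s⁻¹.
C_ss = Q C_in/(Q + kV) = 0.339978 mg/L; C(t) = C_ss + (C₀ − C_ss) e^(−a t).
C(12.34) = 0.339978 + (-0.0652778)·e^(−0.132040·12.34) = 0.339978 + (-0.0652778)·0.196053 = 0.327180 mg/L.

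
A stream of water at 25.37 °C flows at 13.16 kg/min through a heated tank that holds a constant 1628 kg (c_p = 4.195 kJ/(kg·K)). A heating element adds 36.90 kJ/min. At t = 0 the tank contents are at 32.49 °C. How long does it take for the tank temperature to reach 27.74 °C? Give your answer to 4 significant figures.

M c_p dT/dt = ṁ c_p (T_in − T) + Q̇.
τ = M/ṁ = 123.708 min; T_ss = T_in + Q̇/(ṁ c_p) = 26.0384 °C.
T(t) = T_ss + (T₀ − T_ss) e^(−t/τ). Set T = 27.74:
e^(−t/τ) = (27.74 − 26.0384)/(32.49 − 26.0384) = 0.263748
t = −123.708 · ln(0.263748) = 164.873 min.

164.9 min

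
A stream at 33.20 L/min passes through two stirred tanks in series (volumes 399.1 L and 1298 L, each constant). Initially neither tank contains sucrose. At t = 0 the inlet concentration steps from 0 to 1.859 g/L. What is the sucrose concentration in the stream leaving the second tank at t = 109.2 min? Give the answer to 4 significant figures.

1.695 g/L

Species balance on tank i: dCᵢ/dt = (Cᵢ₋₁ − Cᵢ)/τᵢ with τᵢ = Vᵢ/Q.
τ₁ = 399.1/33.20 = 12.0211 min; τ₂ = 1298/33.20 = 39.0964 min.
Solving the cascade with C₁(0)=C₂(0)=0 gives C₂(t) = C_in[1 − (τ₁ e^(−t/τ₁) − τ₂ e^(−t/τ₂))/(τ₁ − τ₂)].
At t = 109.2: e^(−t/τ₁) = 0.000113462, e^(−t/τ₂) = 0.0612313.
C₂ = 1.859·[1 − (12.0211·0.000113462 − 39.0964·0.0612313)/(-27.0753)] = 1.859·0.911633 = 1.69473 g/L.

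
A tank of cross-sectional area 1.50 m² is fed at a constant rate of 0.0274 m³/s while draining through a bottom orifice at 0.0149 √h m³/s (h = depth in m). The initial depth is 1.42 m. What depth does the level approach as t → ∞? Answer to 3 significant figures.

3.38 m

Volume balance on the tank: A dh/dt = Q_in − 0.0149 √h. At steady state dh/dt = 0:
Q_in = 0.0149 √h_ss ⇒ √h_ss = 0.0274/0.0149 = 1.8389.
h_ss = 1.8389² = 3.3816 m. (Since h₀ = 1.42 m < h_ss, the level will rise toward this value.)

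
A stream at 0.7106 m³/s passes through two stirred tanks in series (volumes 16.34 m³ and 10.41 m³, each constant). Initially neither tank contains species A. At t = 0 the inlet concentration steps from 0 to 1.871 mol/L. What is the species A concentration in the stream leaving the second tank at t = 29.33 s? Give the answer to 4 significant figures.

Time constants: τᵢ = Vᵢ/Q for each well-mixed tank.
τ₁ = 16.34/0.7106 = 22.9947 s; τ₂ = 10.41/0.7106 = 14.6496 s.
Tank 1: C₁ = C_in(1 − e^(−t/τ₁)). Tank 2 (τ₁ ≠ τ₂): C₂ = C_in[1 − (τ₁ e^(−t/τ₁) − τ₂ e^(−t/τ₂))/(τ₁ − τ₂)].
At t = 29.33: e^(−t/τ₁) = 0.279287, e^(−t/τ₂) = 0.135051.
C₂ = 1.871·[1 − (22.9947·0.279287 − 14.6496·0.135051)/(8.34506)] = 1.871·0.467508 = 0.874708 mol/L.

0.8747 mol/L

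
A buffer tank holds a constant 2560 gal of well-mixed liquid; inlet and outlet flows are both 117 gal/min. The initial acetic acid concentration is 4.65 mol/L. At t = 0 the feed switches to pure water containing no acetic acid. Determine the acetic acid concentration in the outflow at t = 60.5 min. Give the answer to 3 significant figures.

0.293 mol/L

Species balance on the tank: V dC/dt = Q(C_in − C).
So dC/dt = (C_in − C)/τ with τ = V/Q = 2560/117 = 21.880 min.
This is linear first-order; C(t) = C_in + (C₀ − C_in) e^(−t/τ).
C(60.5) = 0 + (4.65 − 0)·e^(−60.5/21.880) = 0 + (4.6500)·0.062974 = 0.29283 mol/L.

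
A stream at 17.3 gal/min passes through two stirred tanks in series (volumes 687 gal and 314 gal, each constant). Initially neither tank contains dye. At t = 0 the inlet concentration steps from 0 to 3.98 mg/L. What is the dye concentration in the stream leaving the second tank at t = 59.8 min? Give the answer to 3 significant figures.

Species balance on tank i: dCᵢ/dt = (Cᵢ₋₁ − Cᵢ)/τᵢ with τᵢ = Vᵢ/Q.
τ₁ = 687/17.3 = 39.711 min; τ₂ = 314/17.3 = 18.150 min.
Tank 1: C₁ = C_in(1 − e^(−t/τ₁)). Tank 2 (τ₁ ≠ τ₂): C₂ = C_in[1 − (τ₁ e^(−t/τ₁) − τ₂ e^(−t/τ₂))/(τ₁ − τ₂)].
At t = 59.8: e^(−t/τ₁) = 0.22182, e^(−t/τ₂) = 0.037079.
C₂ = 3.98·[1 − (39.711·0.22182 − 18.150·0.037079)/(21.561)] = 3.98·0.62266 = 2.4782 mg/L.

2.48 mg/L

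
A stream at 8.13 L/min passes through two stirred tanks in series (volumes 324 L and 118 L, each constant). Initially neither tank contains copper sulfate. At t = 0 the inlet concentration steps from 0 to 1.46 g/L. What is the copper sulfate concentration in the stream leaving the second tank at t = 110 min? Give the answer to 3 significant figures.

1.32 g/L

Time constants: τᵢ = Vᵢ/Q for each well-mixed tank.
τ₁ = 324/8.13 = 39.852 min; τ₂ = 118/8.13 = 14.514 min.
Solving the cascade with C₁(0)=C₂(0)=0 gives C₂(t) = C_in[1 − (τ₁ e^(−t/τ₁) − τ₂ e^(−t/τ₂))/(τ₁ − τ₂)].
At t = 110: e^(−t/τ₁) = 0.063280, e^(−t/τ₂) = 0.00051117.
C₂ = 1.46·[1 − (39.852·0.063280 − 14.514·0.00051117)/(25.338)] = 1.46·0.90076 = 1.3151 g/L.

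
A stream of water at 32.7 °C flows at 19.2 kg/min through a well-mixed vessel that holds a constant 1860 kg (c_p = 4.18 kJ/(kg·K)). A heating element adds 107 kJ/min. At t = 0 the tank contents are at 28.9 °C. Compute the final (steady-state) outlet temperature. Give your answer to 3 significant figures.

34.0 °C

M c_p dT/dt = ṁ c_p (T_in − T) + Q̇.
At steady state dT/dt = 0 ⇒ T_ss = T_in + Q̇/(ṁ c_p) = 32.7 + 107/(19.2·4.18) = 34.033 °C.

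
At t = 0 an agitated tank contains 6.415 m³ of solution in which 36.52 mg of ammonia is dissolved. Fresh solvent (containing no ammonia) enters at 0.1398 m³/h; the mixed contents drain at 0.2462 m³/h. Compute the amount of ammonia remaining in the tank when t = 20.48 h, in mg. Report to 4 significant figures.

13.98 mg

Total volume: dV/dt = Q_in − Q_out = -0.106400 m³/h, so V(t) = 6.415 − 0.106400 t and V(20.48) = 4.23593 m³.
Species balance (pure solvent in): dm/dt = −Q_out · m/V(t).
dm/m = −Q_out dt/(V₀ − 0.106400 t); integrating gives ln(m/m₀) = −(Q_out/(Q_in−Q_out)) ln(V/V₀).
m = m₀ (V₀/V)^(Q_out/(Q_in−Q_out)) = 36.52 × (6.415/4.23593)^(-2.31391) = 13.9783 mg.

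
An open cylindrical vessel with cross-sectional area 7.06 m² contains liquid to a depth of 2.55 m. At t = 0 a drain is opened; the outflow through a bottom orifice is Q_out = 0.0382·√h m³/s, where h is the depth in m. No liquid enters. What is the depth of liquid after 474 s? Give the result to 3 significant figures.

0.0989 m

With no inflow, A dh/dt = −0.0382 √h.
Separate and integrate: 2(√h − √h₀) = −(0.0382/A) t.
√h = √2.55 − 0.0382·474/(2·7.06) = 1.5969 − 1.2824 = 0.31452.
h = 0.31452² = 0.098923 m.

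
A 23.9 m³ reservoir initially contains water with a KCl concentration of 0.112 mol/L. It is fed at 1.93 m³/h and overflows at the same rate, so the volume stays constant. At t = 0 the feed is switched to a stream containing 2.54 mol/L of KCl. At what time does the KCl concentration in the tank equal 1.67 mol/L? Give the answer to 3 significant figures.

Species balance: V dC/dt = Q(C_in − C) ⇒ τ = V/Q = 12.383 h.
C(t) = C_in + (C₀ − C_in) e^(−t/τ). Set C = 1.67 and solve for t:
e^(−t/τ) = (C − C_in)/(C₀ − C_in) = (1.67 − 2.54)/(0.112 − 2.54) = 0.35832
t = −τ ln(…) = 12.383 × 1.0263 = 12.709 h.

12.7 h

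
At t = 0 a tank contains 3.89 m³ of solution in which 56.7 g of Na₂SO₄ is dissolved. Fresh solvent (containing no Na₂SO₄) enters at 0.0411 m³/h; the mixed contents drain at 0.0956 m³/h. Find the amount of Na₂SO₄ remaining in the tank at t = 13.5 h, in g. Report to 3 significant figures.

Let m(t) be the amount of Na₂SO₄. Volume: V(t) = V₀ + (Q_in − Q_out) t = 3.89 − 0.054500 t; V(13.5) = 3.1543 m³.
Solute balance: dm/dt = 0 − Q_out C = −Q_out m/V(t).
Separate: dm/m = −Q_out dt/V(t) ⇒ ln(m/m₀) = −(Q_out/(Q_in−Q_out)) ln(V/V₀).
m = m₀ (V₀/V)^(Q_out/(Q_in−Q_out)) = 56.7 × (3.89/3.1543)^(-1.7541) = 39.252 g.

39.3 g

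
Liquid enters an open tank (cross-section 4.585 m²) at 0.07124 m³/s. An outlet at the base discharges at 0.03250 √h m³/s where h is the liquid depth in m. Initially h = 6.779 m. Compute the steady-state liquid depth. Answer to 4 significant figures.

4.805 m

A dh/dt = Q_in − 0.03250 √h. Steady state requires inflow = outflow:
Q_in = 0.03250 √h_ss ⇒ √h_ss = 0.07124/0.03250 = 2.19200.
h_ss = 2.19200² = 4.80486 m. (Since h₀ = 6.779 m > h_ss, the level will fall toward this value.)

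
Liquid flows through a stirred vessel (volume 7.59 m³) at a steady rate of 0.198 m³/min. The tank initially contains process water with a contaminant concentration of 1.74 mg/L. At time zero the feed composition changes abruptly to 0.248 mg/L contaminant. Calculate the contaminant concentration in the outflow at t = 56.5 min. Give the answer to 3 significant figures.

0.590 mg/L

Species balance on the tank: V dC/dt = Q(C_in − C).
Rewrite as dC/dt + C/τ = C_in/τ, τ = V/Q = 38.333 min.
This is linear first-order; C(t) = C_in + (C₀ − C_in) e^(−t/τ).
C(56.5) = 0.248 + (1.74 − 0.248)·e^(−56.5/38.333) = 0.248 + (1.4920)·0.22903 = 0.58971 mg/L.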